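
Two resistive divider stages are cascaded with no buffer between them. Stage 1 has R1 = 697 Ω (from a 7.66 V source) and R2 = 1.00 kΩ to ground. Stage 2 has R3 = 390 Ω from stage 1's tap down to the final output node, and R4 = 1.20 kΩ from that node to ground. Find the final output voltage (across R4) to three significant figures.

V_out ≈ 2.71 V

Stage 2 presents R3+R4 = 1590 Ω as a load on stage 1's tap.
Stage 1's lower leg becomes R2‖(R3+R4) = 613.9 Ω, so V_mid = 7.66 × 613.9/1311 = 3.587 V.
Stage 2 is itself unloaded: V_out = V_mid × R4/(R3+R4) = 3.587 × 1200/1590 = 2.71 V.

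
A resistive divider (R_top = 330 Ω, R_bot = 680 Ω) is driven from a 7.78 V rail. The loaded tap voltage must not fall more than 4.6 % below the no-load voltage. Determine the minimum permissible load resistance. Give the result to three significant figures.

Output resistance R_th = R_top‖R_bot = (330 × 680)/1010 = 222.2 Ω.
The fractional drop is R_th/(R_th + R_L); requiring this ≤ 0.0460 gives R_L ≥ R_th(1/0.0460 − 1) = 222.2 × 20.74 = 4.61 kΩ.

R_L(min) ≈ 4.61 kΩ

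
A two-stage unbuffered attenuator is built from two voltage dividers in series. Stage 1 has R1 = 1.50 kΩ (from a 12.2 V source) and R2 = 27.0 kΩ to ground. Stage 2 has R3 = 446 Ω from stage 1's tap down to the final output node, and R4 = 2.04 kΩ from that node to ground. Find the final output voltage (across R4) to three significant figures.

V_out ≈ 6.03 V

Stage 2 presents R3+R4 = 2486 Ω as a load on stage 1's tap.
Stage 1's lower leg becomes R2‖(R3+R4) = 2276 Ω, so V_mid = 12.2 × 2276/3776 = 7.354 V.
Stage 2 is itself unloaded: V_out = V_mid × R4/(R3+R4) = 7.354 × 2040/2486 = 6.03 V.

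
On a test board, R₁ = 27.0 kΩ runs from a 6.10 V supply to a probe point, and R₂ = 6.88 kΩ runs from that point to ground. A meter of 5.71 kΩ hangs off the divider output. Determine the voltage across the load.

The load sits in parallel with R₂: R₂‖R_L = (6.88 × 5.71) / (6.88 + 5.71) = 3.120 kΩ.
V_out = 6.10 × 3.120 / (27.0 + 3.120) = 6.10 × 3.120/30.12 = 0.632 V.

V_out ≈ 0.632 V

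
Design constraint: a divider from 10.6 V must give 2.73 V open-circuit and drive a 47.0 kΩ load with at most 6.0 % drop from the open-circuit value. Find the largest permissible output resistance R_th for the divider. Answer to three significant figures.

Loading drop = R_th/(R_th + R_L) ≤ 0.0600, so R_th ≤ R_L · ε/(1−ε) = 47.0 kΩ × 0.0600/0.9400 = 3.00 kΩ.
(Any R1, R2 with R2/(R1+R2) = 0.258 and R1‖R2 ≤ 3.00 kΩ will meet the spec.)

R_th ≤ 3.00 kΩ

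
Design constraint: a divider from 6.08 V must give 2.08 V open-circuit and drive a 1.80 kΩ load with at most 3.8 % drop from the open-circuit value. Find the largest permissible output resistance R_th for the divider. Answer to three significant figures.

Loading drop = R_th/(R_th + R_L) ≤ 0.0380, so R_th ≤ R_L · ε/(1−ε) = 1.80 kΩ × 0.0380/0.9620 = 71.1 Ω.
(Any R1, R2 with R2/(R1+R2) = 0.342 and R1‖R2 ≤ 71.1 Ω will meet the spec.)

R_th ≤ 71.1 Ω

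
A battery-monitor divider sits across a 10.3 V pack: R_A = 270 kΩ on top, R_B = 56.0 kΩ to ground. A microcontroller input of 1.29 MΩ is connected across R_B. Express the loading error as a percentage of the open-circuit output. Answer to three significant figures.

3.47 %

The divider's output (Thévenin) resistance is R_A‖R_B = 46.38 kΩ.
Fractional drop under load = R_th/(R_th + R_L) = 46.38 / (46.38 + 1290) = 0.03471.
So the output falls by 3.47 %.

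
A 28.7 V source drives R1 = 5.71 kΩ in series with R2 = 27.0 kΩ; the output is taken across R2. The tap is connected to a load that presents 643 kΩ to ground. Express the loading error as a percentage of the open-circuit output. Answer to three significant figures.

The divider's output (Thévenin) resistance is R1‖R2 = 4.713 kΩ.
Fractional drop under load = R_th/(R_th + R_L) = 4.713 / (4.713 + 643) = 0.007277.
So the output falls by 0.728 %.

0.728 %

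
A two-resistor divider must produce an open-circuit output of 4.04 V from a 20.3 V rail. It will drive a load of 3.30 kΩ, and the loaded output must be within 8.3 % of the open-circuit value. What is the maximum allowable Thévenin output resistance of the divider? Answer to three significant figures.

Loading drop = R_th/(R_th + R_L) ≤ 0.0830, so R_th ≤ R_L · ε/(1−ε) = 3.30 kΩ × 0.0830/0.9170 = 299 Ω.

R_th ≤ 299 Ω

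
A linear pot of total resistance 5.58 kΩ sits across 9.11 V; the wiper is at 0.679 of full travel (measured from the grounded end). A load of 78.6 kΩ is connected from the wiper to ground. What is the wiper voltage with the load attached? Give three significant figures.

The wiper splits the pot into (1−α)R = 1.791 kΩ above and αR = 3.789 kΩ below.
Lower section ‖ load = 3.615 kΩ.
V_wiper = 9.11 × 3.615/(1.791 + 3.615) = 6.09 V.

V ≈ 6.09 V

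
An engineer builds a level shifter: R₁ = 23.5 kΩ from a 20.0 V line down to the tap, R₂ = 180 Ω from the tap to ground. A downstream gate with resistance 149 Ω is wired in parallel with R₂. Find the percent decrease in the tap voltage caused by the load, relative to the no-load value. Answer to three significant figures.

The divider's output (Thévenin) resistance is R₁‖R₂ = 178.6 Ω.
Fractional drop under load = R_th/(R_th + R_L) = 178.6 / (178.6 + 149) = 0.5452.
So the output falls by 54.5 %.

54.5 %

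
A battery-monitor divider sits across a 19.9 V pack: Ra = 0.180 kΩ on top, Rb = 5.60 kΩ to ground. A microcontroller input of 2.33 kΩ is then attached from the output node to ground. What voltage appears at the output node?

V_out ≈ 17.9 V

The load sits in parallel with Rb: Rb‖R_L = (5600 × 2330) / (5600 + 2330) = 1645 Ω.
V_out = 19.9 × 1645 / (180 + 1645) = 19.9 × 1645/1825 = 17.9 V.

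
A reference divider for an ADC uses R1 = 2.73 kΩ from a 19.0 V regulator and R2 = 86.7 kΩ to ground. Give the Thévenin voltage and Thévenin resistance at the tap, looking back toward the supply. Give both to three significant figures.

V_th is the open-circuit tap voltage: 19.0 × 86.7/(2.73 + 86.7) = 18.4 V.
With the supply zeroed, R1 and R2 appear in parallel from the tap: R_th = R1‖R2 = (2.73 × 86.7)/89.43 = 2.65 kΩ.

V_th = 18.4 V, R_th = 2.65 kΩ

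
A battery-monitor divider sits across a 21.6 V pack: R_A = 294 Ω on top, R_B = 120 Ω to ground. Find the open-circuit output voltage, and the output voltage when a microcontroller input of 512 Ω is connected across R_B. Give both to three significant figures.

Unloaded: 6.26 V; loaded: 5.37 V

Open-circuit: V = 21.6 × 120/(294 + 120) = 6.26 V.
With the load, R_B becomes R_B‖R_L = 97.22 Ω, so V = 21.6 × 97.22/391.2 = 5.37 V.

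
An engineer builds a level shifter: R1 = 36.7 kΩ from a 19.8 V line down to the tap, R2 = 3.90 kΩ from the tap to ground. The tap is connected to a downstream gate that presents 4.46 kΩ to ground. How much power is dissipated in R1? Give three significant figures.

P ≈ 9.57 mW

Total resistance from the source is R1 + (R2‖R_L) = 38.78 kΩ, so I = 19.8/38.78 kΩ = 0.5106 mA.
P = I²·R1 = (0.5106 mA)² × 36.7 kΩ = 9.57 mW.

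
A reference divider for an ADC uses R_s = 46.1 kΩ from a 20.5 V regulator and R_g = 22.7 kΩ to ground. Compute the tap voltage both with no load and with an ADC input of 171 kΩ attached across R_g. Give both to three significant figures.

Open-circuit: V = 20.5 × 22.7/(46.1 + 22.7) = 6.76 V.
With the load, R_g becomes R_g‖R_L = 20.04 kΩ, so V = 20.5 × 20.04/66.14 = 6.21 V.

Unloaded: 6.76 V; loaded: 6.21 V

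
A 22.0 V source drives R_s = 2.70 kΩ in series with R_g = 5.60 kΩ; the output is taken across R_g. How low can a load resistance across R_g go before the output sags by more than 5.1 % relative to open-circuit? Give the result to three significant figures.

Output resistance R_th = R_s‖R_g = (2.70 × 5.60)/8.300 = 1.822 kΩ.
The fractional drop is R_th/(R_th + R_L); requiring this ≤ 0.0510 gives R_L ≥ R_th(1/0.0510 − 1) = 1.822 × 18.61 = 33.9 kΩ.

R_L(min) ≈ 33.9 kΩ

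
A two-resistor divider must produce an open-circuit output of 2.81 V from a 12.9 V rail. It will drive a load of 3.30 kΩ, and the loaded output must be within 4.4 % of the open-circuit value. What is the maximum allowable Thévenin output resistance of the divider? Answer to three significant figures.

R_th ≤ 152 Ω

Loading drop = R_th/(R_th + R_L) ≤ 0.0440, so R_th ≤ R_L · ε/(1−ε) = 3.30 kΩ × 0.0440/0.9560 = 152 Ω.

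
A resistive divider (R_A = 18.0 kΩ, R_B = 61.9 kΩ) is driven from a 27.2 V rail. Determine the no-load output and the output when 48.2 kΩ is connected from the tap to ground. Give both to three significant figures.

Unloaded: 21.1 V; loaded: 16.3 V

Open-circuit: V = 27.2 × 61.9/(18.0 + 61.9) = 21.1 V.
With the load, R_B becomes R_B‖R_L = 27.10 kΩ, so V = 27.2 × 27.10/45.10 = 16.3 V.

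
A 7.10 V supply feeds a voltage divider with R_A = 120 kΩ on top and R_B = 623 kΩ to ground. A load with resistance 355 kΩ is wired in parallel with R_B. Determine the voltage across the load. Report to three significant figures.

V_out ≈ 4.64 V

The load sits in parallel with R_B: R_B‖R_L = (623 × 355) / (623 + 355) = 226.1 kΩ.
V_out = 7.10 × 226.1 / (120 + 226.1) = 7.10 × 226.1/346.1 = 4.64 V.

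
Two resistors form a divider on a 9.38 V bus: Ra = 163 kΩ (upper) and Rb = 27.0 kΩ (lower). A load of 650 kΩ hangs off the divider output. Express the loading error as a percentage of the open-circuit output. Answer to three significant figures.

3.44 %

The divider's output (Thévenin) resistance is Ra‖Rb = 23.16 kΩ.
Fractional drop under load = R_th/(R_th + R_L) = 23.16 / (23.16 + 650) = 0.03441.
So the output falls by 3.44 %.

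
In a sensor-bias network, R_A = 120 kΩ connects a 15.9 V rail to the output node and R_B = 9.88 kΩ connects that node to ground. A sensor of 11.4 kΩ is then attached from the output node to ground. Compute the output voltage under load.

The load sits in parallel with R_B: R_B‖R_L = (9.88 × 11.4) / (9.88 + 11.4) = 5.293 kΩ.
V_out = 15.9 × 5.293 / (120 + 5.293) = 15.9 × 5.293/125.3 = 0.672 V.
(Unloaded it would have been 1.21 V.)

V_out ≈ 0.672 V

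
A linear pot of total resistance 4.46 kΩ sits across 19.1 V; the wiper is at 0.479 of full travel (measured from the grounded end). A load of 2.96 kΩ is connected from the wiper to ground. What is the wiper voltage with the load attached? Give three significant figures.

V ≈ 6.65 V

The wiper splits the pot into (1−α)R = 2.324 kΩ above and αR = 2.136 kΩ below.
Lower section ‖ load = 1.241 kΩ.
V_wiper = 19.1 × 1.241/(2.324 + 1.241) = 6.65 V.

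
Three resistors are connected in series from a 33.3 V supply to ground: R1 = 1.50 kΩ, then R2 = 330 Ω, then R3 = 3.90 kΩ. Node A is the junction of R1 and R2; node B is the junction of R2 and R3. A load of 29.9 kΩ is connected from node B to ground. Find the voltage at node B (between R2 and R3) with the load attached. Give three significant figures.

V ≈ 21.8 V

At node B, R3 is in parallel with the load: R3‖R_L = 3450 Ω.
Below node A the resistance is R2 + (R3‖R_L) = 3780 Ω, so V_A = 33.3 × 3780/5280 = 23.84 V.
Then V_B = V_A × (R3‖R_L)/(R2 + R3‖R_L) = 23.84 × 3450/3780 = 21.8 V.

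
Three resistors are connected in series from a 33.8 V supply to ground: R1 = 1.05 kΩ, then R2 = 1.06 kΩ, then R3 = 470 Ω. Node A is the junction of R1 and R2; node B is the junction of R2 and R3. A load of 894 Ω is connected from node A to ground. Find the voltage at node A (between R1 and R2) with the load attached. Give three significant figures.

V ≈ 11.8 V

Below node A the series string R2+R3 = 1530 Ω sits in parallel with the 894 Ω load: 564.3 Ω.
V_A = 33.8 × 564.3/(1050 + 564.3) = 11.8 V.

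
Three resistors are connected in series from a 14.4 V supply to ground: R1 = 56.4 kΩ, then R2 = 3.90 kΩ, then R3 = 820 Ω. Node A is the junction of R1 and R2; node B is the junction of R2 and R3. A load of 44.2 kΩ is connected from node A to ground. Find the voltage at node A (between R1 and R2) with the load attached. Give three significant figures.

Below node A the series string R2+R3 = 4720 Ω sits in parallel with the 44200 Ω load: 4265 Ω.
V_A = 14.4 × 4265/(56400 + 4265) = 1.01 V.

V ≈ 1.01 V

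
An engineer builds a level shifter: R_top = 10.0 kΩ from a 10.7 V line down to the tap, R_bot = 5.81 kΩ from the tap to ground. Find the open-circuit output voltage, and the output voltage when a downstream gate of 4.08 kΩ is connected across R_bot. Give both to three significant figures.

Unloaded: 3.93 V; loaded: 2.07 V

Open-circuit: V = 10.7 × 5.81/(10.0 + 5.81) = 3.93 V.
With the load, R_bot becomes R_bot‖R_L = 2.397 kΩ, so V = 10.7 × 2.397/12.40 = 2.07 V.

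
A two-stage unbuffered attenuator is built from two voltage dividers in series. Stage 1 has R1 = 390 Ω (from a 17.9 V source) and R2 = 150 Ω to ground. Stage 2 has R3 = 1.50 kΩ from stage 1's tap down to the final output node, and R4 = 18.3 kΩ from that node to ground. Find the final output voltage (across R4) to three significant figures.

V_out ≈ 4.57 V

Stage 2 presents R3+R4 = 19800 Ω as a load on stage 1's tap.
Stage 1's lower leg becomes R2‖(R3+R4) = 148.9 Ω, so V_mid = 17.9 × 148.9/538.9 = 4.945 V.
Stage 2 is itself unloaded: V_out = V_mid × R4/(R3+R4) = 4.945 × 18300/19800 = 4.57 V.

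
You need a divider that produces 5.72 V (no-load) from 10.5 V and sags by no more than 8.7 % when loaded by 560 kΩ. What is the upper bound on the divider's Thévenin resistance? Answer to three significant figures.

Loading drop = R_th/(R_th + R_L) ≤ 0.0870, so R_th ≤ R_L · ε/(1−ε) = 560 kΩ × 0.0870/0.9130 = 53.4 kΩ.

R_th ≤ 53.4 kΩ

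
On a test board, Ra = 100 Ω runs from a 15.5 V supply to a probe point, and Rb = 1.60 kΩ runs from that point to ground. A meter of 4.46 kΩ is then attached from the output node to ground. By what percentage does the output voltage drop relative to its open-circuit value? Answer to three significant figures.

The divider's output (Thévenin) resistance is Ra‖Rb = 94.12 Ω.
Fractional drop under load = R_th/(R_th + R_L) = 94.12 / (94.12 + 4460) = 0.02067.
So the output falls by 2.07 %.

2.07 %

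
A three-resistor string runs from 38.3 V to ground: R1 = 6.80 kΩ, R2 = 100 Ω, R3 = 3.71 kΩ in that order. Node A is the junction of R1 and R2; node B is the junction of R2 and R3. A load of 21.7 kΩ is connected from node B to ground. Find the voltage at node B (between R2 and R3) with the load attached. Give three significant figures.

At node B, R3 is in parallel with the load: R3‖R_L = 3168 Ω.
Below node A the resistance is R2 + (R3‖R_L) = 3268 Ω, so V_A = 38.3 × 3268/10070 = 12.43 V.
Then V_B = V_A × (R3‖R_L)/(R2 + R3‖R_L) = 12.43 × 3168/3268 = 12.1 V.

V ≈ 12.1 V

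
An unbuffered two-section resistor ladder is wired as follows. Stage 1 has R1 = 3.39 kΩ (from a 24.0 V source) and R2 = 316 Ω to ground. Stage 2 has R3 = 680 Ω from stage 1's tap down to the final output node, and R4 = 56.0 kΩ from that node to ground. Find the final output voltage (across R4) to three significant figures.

V_out ≈ 2.01 V

Stage 2 presents R3+R4 = 56680 Ω as a load on stage 1's tap.
Stage 1's lower leg becomes R2‖(R3+R4) = 314.2 Ω, so V_mid = 24.0 × 314.2/3704 = 2.036 V.
Stage 2 is itself unloaded: V_out = V_mid × R4/(R3+R4) = 2.036 × 56000/56680 = 2.01 V.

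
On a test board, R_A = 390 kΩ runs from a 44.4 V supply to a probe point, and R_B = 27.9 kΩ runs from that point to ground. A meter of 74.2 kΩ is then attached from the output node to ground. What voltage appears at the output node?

The load sits in parallel with R_B: R_B‖R_L = (27.9 × 74.2) / (27.9 + 74.2) = 20.28 kΩ.
V_out = 44.4 × 20.28 / (390 + 20.28) = 44.4 × 20.28/410.3 = 2.19 V.
(Unloaded it would have been 2.96 V.)

V_out ≈ 2.19 V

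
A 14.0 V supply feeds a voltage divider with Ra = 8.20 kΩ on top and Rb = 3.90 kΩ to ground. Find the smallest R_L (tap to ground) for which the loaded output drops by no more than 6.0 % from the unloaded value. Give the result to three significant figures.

Output resistance R_th = Ra‖Rb = (8.20 × 3.90)/12.10 = 2.643 kΩ.
The fractional drop is R_th/(R_th + R_L); requiring this ≤ 0.0600 gives R_L ≥ R_th(1/0.0600 − 1) = 2.643 × 15.67 = 41.4 kΩ.

R_L(min) ≈ 41.4 kΩ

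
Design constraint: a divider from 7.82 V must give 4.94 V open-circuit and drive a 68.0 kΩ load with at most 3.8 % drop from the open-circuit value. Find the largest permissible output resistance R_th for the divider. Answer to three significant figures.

Loading drop = R_th/(R_th + R_L) ≤ 0.0380, so R_th ≤ R_L · ε/(1−ε) = 68.0 kΩ × 0.0380/0.9620 = 2.69 kΩ.
(Any R1, R2 with R2/(R1+R2) = 0.632 and R1‖R2 ≤ 2.69 kΩ will meet the spec.)

R_th ≤ 2.69 kΩ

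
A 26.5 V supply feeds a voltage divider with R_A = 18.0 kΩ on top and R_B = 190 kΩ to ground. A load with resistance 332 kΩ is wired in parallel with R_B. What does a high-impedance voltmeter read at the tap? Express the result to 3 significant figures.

V_out ≈ 23.1 V

The load sits in parallel with R_B: R_B‖R_L = (190 × 332) / (190 + 332) = 120.8 kΩ.
V_out = 26.5 × 120.8 / (18.0 + 120.8) = 26.5 × 120.8/138.8 = 23.1 V.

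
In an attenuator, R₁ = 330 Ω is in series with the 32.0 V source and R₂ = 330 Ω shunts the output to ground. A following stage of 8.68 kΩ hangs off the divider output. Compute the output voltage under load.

The load sits in parallel with R₂: R₂‖R_L = (330 × 8680) / (330 + 8680) = 317.9 Ω.
V_out = 32.0 × 317.9 / (330 + 317.9) = 32.0 × 317.9/647.9 = 15.7 V.

V_out ≈ 15.7 V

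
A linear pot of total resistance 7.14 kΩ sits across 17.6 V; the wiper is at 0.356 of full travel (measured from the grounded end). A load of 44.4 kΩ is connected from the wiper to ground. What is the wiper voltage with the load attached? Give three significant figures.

V ≈ 6.04 V

The wiper splits the pot into (1−α)R = 4.598 kΩ above and αR = 2.542 kΩ below.
Lower section ‖ load = 2.404 kΩ.
V_wiper = 17.6 × 2.404/(4.598 + 2.404) = 6.04 V.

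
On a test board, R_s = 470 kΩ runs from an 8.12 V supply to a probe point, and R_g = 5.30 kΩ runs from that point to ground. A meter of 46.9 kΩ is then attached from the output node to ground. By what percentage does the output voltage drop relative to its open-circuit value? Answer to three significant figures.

The divider's output (Thévenin) resistance is R_s‖R_g = 5.241 kΩ.
Fractional drop under load = R_th/(R_th + R_L) = 5.241 / (5.241 + 46.9) = 0.1005.
So the output falls by 10.1 %.

10.1 %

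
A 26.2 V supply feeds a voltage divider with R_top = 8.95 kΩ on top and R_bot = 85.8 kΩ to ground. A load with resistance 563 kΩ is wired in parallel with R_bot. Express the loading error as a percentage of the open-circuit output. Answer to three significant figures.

1.42 %

The divider's output (Thévenin) resistance is R_top‖R_bot = 8.105 kΩ.
Fractional drop under load = R_th/(R_th + R_L) = 8.105 / (8.105 + 563) = 0.01419.
So the output falls by 1.42 %.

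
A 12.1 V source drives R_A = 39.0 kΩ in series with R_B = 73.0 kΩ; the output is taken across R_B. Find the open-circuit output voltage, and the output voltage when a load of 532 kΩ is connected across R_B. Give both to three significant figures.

Unloaded: 7.89 V; loaded: 7.53 V

Open-circuit: V = 12.1 × 73.0/(39.0 + 73.0) = 7.89 V.
With the load, R_B becomes R_B‖R_L = 64.19 kΩ, so V = 12.1 × 64.19/103.2 = 7.53 V.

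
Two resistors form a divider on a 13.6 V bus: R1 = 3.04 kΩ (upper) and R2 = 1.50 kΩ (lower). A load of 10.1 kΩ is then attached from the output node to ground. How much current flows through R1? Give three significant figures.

I ≈ 3.13 mA

R2‖R_L = 1.306 kΩ, so the source sees R1 + R2‖R_L = 4.346 kΩ.
I = 13.6 V / 4.346 kΩ = 3.13 mA.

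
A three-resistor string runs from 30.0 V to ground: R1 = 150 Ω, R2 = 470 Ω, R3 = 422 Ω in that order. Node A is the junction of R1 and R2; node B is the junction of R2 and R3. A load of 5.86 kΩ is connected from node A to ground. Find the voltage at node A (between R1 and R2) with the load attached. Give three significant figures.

V ≈ 25.1 V

Below node A the series string R2+R3 = 892.0 Ω sits in parallel with the 5860 Ω load: 774.2 Ω.
V_A = 30.0 × 774.2/(150 + 774.2) = 25.1 V.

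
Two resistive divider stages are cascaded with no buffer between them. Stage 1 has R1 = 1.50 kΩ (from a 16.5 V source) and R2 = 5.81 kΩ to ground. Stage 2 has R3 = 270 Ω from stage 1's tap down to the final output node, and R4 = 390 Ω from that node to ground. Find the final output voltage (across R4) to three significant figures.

Stage 2 presents R3+R4 = 660.0 Ω as a load on stage 1's tap.
Stage 1's lower leg becomes R2‖(R3+R4) = 592.7 Ω, so V_mid = 16.5 × 592.7/2093 = 4.673 V.
Stage 2 is itself unloaded: V_out = V_mid × R4/(R3+R4) = 4.673 × 390/660.0 = 2.76 V.

V_out ≈ 2.76 V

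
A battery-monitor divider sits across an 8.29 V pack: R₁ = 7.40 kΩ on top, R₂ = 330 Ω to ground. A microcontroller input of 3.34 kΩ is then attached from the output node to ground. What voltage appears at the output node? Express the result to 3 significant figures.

The load sits in parallel with R₂: R₂‖R_L = (330 × 3340) / (330 + 3340) = 300.3 Ω.
V_out = 8.29 × 300.3 / (7400 + 300.3) = 8.29 × 300.3/7700 = 0.323 V.

V_out ≈ 0.323 V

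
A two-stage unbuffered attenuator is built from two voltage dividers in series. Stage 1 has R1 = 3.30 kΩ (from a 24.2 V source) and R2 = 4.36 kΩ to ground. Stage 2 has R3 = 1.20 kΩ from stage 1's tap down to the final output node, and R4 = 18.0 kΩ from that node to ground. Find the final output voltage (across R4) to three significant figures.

Stage 2 presents R3+R4 = 19.20 kΩ as a load on stage 1's tap.
Stage 1's lower leg becomes R2‖(R3+R4) = 3.553 kΩ, so V_mid = 24.2 × 3.553/6.853 = 12.55 V.
Stage 2 is itself unloaded: V_out = V_mid × R4/(R3+R4) = 12.55 × 18.0/19.20 = 11.8 V.

V_out ≈ 11.8 V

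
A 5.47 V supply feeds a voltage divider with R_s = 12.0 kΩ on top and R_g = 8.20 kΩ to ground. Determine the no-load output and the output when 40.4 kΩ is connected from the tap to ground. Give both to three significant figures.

Unloaded: 2.22 V; loaded: 1.98 V

Open-circuit: V = 5.47 × 8.20/(12.0 + 8.20) = 2.22 V.
With the load, R_g becomes R_g‖R_L = 6.816 kΩ, so V = 5.47 × 6.816/18.82 = 1.98 V.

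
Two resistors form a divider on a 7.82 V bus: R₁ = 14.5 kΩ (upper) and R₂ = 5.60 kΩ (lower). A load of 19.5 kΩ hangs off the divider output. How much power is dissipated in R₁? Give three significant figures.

P ≈ 2.50 mW

Total resistance from the source is R₁ + (R₂‖R_L) = 18.85 kΩ, so I = 7.82/18.85 kΩ = 0.4148 mA.
P = I²·R₁ = (0.4148 mA)² × 14.5 kΩ = 2.50 mW.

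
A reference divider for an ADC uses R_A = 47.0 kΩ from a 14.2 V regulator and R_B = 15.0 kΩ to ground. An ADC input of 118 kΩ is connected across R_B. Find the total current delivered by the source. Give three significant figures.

I ≈ 0.235 mA

R_B‖R_L = 13.31 kΩ, so the source sees R_A + R_B‖R_L = 60.31 kΩ.
I = 14.2 V / 60.31 kΩ = 0.235 mA.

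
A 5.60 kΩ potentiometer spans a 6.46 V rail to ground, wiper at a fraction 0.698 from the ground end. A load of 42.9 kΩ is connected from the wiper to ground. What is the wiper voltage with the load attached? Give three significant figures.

The wiper splits the pot into (1−α)R = 1.691 kΩ above and αR = 3.909 kΩ below.
Lower section ‖ load = 3.582 kΩ.
V_wiper = 6.46 × 3.582/(1.691 + 3.582) = 4.39 V.

V ≈ 4.39 V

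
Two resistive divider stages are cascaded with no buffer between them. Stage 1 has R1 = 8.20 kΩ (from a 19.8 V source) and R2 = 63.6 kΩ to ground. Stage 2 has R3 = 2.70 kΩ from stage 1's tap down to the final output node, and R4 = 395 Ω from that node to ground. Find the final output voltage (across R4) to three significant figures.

Stage 2 presents R3+R4 = 3095 Ω as a load on stage 1's tap.
Stage 1's lower leg becomes R2‖(R3+R4) = 2951 Ω, so V_mid = 19.8 × 2951/11150 = 5.240 V.
Stage 2 is itself unloaded: V_out = V_mid × R4/(R3+R4) = 5.240 × 395/3095 = 0.669 V.

V_out ≈ 0.669 V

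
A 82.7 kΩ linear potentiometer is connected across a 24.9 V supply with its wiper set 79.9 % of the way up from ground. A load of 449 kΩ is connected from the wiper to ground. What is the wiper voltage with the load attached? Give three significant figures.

The wiper splits the pot into (1−α)R = 16.62 kΩ above and αR = 66.08 kΩ below.
Lower section ‖ load = 57.60 kΩ.
V_wiper = 24.9 × 57.60/(16.62 + 57.60) = 19.3 V.

V ≈ 19.3 V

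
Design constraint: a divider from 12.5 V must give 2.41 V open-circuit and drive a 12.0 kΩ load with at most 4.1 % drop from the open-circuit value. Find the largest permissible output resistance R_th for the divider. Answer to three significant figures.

R_th ≤ 513 Ω

Loading drop = R_th/(R_th + R_L) ≤ 0.0410, so R_th ≤ R_L · ε/(1−ε) = 12.0 kΩ × 0.0410/0.9590 = 513 Ω.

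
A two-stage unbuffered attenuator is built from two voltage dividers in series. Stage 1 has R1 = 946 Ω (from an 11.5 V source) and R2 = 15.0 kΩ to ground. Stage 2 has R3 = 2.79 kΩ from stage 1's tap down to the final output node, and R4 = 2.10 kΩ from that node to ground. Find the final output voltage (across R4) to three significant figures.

V_out ≈ 3.93 V

Stage 2 presents R3+R4 = 4890 Ω as a load on stage 1's tap.
Stage 1's lower leg becomes R2‖(R3+R4) = 3688 Ω, so V_mid = 11.5 × 3688/4634 = 9.152 V.
Stage 2 is itself unloaded: V_out = V_mid × R4/(R3+R4) = 9.152 × 2100/4890 = 3.93 V.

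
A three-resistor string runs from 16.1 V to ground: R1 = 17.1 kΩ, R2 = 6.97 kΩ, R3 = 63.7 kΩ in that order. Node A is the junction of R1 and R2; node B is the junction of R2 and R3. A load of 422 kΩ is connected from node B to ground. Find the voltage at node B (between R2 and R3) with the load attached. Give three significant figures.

V ≈ 11.2 V

At node B, R3 is in parallel with the load: R3‖R_L = 55.35 kΩ.
Below node A the resistance is R2 + (R3‖R_L) = 62.32 kΩ, so V_A = 16.1 × 62.32/79.42 = 12.63 V.
Then V_B = V_A × (R3‖R_L)/(R2 + R3‖R_L) = 12.63 × 55.35/62.32 = 11.2 V.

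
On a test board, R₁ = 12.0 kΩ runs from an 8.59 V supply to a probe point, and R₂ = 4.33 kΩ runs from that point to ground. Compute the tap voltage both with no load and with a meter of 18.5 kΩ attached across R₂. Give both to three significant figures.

Open-circuit: V = 8.59 × 4.33/(12.0 + 4.33) = 2.28 V.
With the load, R₂ becomes R₂‖R_L = 3.509 kΩ, so V = 8.59 × 3.509/15.51 = 1.94 V.

Unloaded: 2.28 V; loaded: 1.94 V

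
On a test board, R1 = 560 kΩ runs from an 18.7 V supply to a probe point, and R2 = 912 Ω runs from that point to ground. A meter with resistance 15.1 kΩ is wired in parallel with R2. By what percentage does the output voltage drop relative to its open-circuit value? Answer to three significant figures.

The divider's output (Thévenin) resistance is R1‖R2 = 910.5 Ω.
Fractional drop under load = R_th/(R_th + R_L) = 910.5 / (910.5 + 15100) = 0.05687.
So the output falls by 5.69 %.

5.69 %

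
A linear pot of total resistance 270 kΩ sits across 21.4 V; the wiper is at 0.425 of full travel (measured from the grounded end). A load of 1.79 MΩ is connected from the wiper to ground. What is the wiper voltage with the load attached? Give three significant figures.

V ≈ 8.77 V

The wiper splits the pot into (1−α)R = 155.2 kΩ above and αR = 114.8 kΩ below.
Lower section ‖ load = 107.8 kΩ.
V_wiper = 21.4 × 107.8/(155.2 + 107.8) = 8.77 V.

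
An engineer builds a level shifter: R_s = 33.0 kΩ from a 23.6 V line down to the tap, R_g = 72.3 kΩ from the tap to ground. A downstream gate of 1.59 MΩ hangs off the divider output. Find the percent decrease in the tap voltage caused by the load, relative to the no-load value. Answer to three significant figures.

The divider's output (Thévenin) resistance is R_s‖R_g = 22.66 kΩ.
Fractional drop under load = R_th/(R_th + R_L) = 22.66 / (22.66 + 1590) = 0.01405.
So the output falls by 1.41 %.

1.41 %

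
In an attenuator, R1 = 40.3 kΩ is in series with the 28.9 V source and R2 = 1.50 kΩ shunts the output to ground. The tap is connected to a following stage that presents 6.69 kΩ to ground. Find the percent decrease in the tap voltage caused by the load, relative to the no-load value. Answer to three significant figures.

Unloaded V = 28.9 × 1.50/41.80 = 1.037 V.
Loaded: R2‖R_L = 1.225 kΩ, giving V = 28.9 × 1.225/41.53 = 0.8527 V.
Drop = (1.037 − 0.8527) / 1.037 = 17.8 %.

17.8 %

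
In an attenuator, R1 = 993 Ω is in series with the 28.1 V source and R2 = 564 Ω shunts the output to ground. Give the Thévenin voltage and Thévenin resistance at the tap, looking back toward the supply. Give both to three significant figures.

V_th is the open-circuit tap voltage: 28.1 × 564/(993 + 564) = 10.2 V.
With the supply zeroed, R1 and R2 appear in parallel from the tap: R_th = R1‖R2 = (993 × 564)/1557 = 360 Ω.

V_th = 10.2 V, R_th = 360 Ω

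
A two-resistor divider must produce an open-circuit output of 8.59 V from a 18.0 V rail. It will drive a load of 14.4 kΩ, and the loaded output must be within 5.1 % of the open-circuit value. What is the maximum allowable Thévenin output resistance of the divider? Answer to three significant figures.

R_th ≤ 774 Ω

Loading drop = R_th/(R_th + R_L) ≤ 0.0510, so R_th ≤ R_L · ε/(1−ε) = 14.4 kΩ × 0.0510/0.9490 = 774 Ω.
(Any R1, R2 with R2/(R1+R2) = 0.477 and R1‖R2 ≤ 774 Ω will meet the spec.)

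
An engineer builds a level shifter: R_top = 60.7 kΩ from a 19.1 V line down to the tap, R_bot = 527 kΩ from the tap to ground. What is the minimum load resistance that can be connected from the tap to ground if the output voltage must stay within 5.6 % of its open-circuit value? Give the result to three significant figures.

Output resistance R_th = R_top‖R_bot = (60.7 × 527)/587.7 = 54.43 kΩ.
The fractional drop is R_th/(R_th + R_L); requiring this ≤ 0.0560 gives R_L ≥ R_th(1/0.0560 − 1) = 54.43 × 16.86 = 918 kΩ.

R_L(min) ≈ 918 kΩ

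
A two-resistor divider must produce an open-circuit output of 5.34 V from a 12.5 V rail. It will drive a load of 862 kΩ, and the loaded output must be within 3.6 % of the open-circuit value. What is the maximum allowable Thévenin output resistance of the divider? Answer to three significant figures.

R_th ≤ 32.2 kΩ

Loading drop = R_th/(R_th + R_L) ≤ 0.0360, so R_th ≤ R_L · ε/(1−ε) = 862 kΩ × 0.0360/0.9640 = 32.2 kΩ.
(Any R1, R2 with R2/(R1+R2) = 0.427 and R1‖R2 ≤ 32.2 kΩ will meet the spec.)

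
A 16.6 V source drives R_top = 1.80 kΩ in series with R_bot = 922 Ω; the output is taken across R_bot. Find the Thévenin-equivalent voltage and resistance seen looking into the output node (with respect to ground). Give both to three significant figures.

V_th = 5.62 V, R_th = 610 Ω

V_th is the open-circuit tap voltage: 16.6 × 922/(1800 + 922) = 5.62 V.
With the supply zeroed, R_top and R_bot appear in parallel from the tap: R_th = R_top‖R_bot = (1800 × 922)/2722 = 610 Ω.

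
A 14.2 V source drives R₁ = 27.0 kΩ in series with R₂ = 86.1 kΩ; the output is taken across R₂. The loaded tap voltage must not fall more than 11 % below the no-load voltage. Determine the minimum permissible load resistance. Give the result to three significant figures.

Output resistance R_th = R₁‖R₂ = (27.0 × 86.1)/113.1 = 20.55 kΩ.
The fractional drop is R_th/(R_th + R_L); requiring this ≤ 0.110 gives R_L ≥ R_th(1/0.110 − 1) = 20.55 × 8.091 = 166 kΩ.

R_L(min) ≈ 166 kΩ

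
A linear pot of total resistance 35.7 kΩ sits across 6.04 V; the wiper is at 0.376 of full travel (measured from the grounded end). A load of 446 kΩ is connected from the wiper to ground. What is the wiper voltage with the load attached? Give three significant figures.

The wiper splits the pot into (1−α)R = 22.28 kΩ above and αR = 13.42 kΩ below.
Lower section ‖ load = 13.03 kΩ.
V_wiper = 6.04 × 13.03/(22.28 + 13.03) = 2.23 V.

V ≈ 2.23 V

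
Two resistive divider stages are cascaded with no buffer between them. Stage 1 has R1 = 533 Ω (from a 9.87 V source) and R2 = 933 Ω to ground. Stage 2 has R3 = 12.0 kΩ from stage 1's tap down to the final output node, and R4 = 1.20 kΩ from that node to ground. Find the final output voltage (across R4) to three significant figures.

Stage 2 presents R3+R4 = 13200 Ω as a load on stage 1's tap.
Stage 1's lower leg becomes R2‖(R3+R4) = 871.4 Ω, so V_mid = 9.87 × 871.4/1404 = 6.124 V.
Stage 2 is itself unloaded: V_out = V_mid × R4/(R3+R4) = 6.124 × 1200/13200 = 0.557 V.

V_out ≈ 0.557 V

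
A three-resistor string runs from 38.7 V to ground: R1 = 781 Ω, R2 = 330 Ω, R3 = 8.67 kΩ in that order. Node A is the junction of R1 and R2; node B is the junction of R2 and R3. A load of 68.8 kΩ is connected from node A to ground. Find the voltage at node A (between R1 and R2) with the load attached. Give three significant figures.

V ≈ 35.2 V

Below node A the series string R2+R3 = 9000 Ω sits in parallel with the 68800 Ω load: 7959 Ω.
V_A = 38.7 × 7959/(781 + 7959) = 35.2 V.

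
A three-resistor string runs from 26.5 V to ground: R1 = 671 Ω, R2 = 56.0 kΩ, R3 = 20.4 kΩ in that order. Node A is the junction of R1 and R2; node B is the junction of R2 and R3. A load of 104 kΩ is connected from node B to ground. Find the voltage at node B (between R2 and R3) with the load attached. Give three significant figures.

V ≈ 6.13 V

At node B, R3 is in parallel with the load: R3‖R_L = 17050 Ω.
Below node A the resistance is R2 + (R3‖R_L) = 73050 Ω, so V_A = 26.5 × 73050/73730 = 26.26 V.
Then V_B = V_A × (R3‖R_L)/(R2 + R3‖R_L) = 26.26 × 17050/73050 = 6.13 V.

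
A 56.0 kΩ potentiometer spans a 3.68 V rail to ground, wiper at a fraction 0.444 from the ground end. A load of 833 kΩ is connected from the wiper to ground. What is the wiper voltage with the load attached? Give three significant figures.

V ≈ 1.61 V

The wiper splits the pot into (1−α)R = 31.14 kΩ above and αR = 24.86 kΩ below.
Lower section ‖ load = 24.14 kΩ.
V_wiper = 3.68 × 24.14/(31.14 + 24.14) = 1.61 V.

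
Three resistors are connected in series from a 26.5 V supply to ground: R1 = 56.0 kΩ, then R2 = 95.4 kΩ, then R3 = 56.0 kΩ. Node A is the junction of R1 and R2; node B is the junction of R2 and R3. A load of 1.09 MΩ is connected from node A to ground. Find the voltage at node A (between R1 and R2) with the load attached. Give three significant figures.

V ≈ 18.6 V

Below node A the series string R2+R3 = 151.4 kΩ sits in parallel with the 1090 kΩ load: 132.9 kΩ.
V_A = 26.5 × 132.9/(56.0 + 132.9) = 18.6 V.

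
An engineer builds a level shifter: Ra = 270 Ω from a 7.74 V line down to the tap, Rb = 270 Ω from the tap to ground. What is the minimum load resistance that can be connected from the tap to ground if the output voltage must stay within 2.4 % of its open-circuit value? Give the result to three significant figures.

R_L(min) ≈ 5.49 kΩ

Output resistance R_th = Ra‖Rb = (270 × 270)/540.0 = 135.0 Ω.
The fractional drop is R_th/(R_th + R_L); requiring this ≤ 0.0240 gives R_L ≥ R_th(1/0.0240 − 1) = 135.0 × 40.67 = 5.49 kΩ.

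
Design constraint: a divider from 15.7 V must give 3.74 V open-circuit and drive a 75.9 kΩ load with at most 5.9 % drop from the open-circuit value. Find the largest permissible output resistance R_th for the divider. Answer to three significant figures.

R_th ≤ 4.76 kΩ

Loading drop = R_th/(R_th + R_L) ≤ 0.0590, so R_th ≤ R_L · ε/(1−ε) = 75.9 kΩ × 0.0590/0.9410 = 4.76 kΩ.
(Any R1, R2 with R2/(R1+R2) = 0.238 and R1‖R2 ≤ 4.76 kΩ will meet the spec.)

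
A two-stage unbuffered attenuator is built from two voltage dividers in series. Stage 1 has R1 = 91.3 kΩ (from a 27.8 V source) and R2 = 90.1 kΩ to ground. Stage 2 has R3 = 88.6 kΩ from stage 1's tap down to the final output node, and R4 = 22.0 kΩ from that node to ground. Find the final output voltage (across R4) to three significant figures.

V_out ≈ 1.95 V

Stage 2 presents R3+R4 = 110.6 kΩ as a load on stage 1's tap.
Stage 1's lower leg becomes R2‖(R3+R4) = 49.65 kΩ, so V_mid = 27.8 × 49.65/141.0 = 9.793 V.
Stage 2 is itself unloaded: V_out = V_mid × R4/(R3+R4) = 9.793 × 22.0/110.6 = 1.95 V.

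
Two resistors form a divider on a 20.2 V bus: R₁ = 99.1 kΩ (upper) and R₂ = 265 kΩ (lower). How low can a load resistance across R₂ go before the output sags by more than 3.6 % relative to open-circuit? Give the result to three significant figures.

R_L(min) ≈ 1.93 MΩ

Output resistance R_th = R₁‖R₂ = (99.1 × 265)/364.1 = 72.13 kΩ.
The fractional drop is R_th/(R_th + R_L); requiring this ≤ 0.0360 gives R_L ≥ R_th(1/0.0360 − 1) = 72.13 × 26.78 = 1.93 MΩ.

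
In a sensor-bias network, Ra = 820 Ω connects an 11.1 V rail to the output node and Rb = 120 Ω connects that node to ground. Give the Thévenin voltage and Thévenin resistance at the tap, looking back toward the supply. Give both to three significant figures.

V_th is the open-circuit tap voltage: 11.1 × 120/(820 + 120) = 1.42 V.
With the supply zeroed, Ra and Rb appear in parallel from the tap: R_th = Ra‖Rb = (820 × 120)/940.0 = 105 Ω.

V_th = 1.42 V, R_th = 105 Ω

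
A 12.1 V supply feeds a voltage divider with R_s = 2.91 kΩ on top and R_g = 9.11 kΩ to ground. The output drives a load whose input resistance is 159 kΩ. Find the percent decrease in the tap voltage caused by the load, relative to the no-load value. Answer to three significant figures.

The divider's output (Thévenin) resistance is R_s‖R_g = 2.205 kΩ.
Fractional drop under load = R_th/(R_th + R_L) = 2.205 / (2.205 + 159) = 0.01368.
So the output falls by 1.37 %.

1.37 %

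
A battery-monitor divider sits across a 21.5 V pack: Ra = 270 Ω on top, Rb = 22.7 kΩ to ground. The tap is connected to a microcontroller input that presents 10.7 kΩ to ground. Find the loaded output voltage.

The load sits in parallel with Rb: Rb‖R_L = (22700 × 10700) / (22700 + 10700) = 7272 Ω.
V_out = 21.5 × 7272 / (270 + 7272) = 21.5 × 7272/7542 = 20.7 V.
(Unloaded it would have been 21.2 V.)

V_out ≈ 20.7 V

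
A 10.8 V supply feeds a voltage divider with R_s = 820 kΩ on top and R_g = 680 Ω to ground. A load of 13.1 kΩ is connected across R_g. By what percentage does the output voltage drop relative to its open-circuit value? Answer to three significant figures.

4.93 %

The divider's output (Thévenin) resistance is R_s‖R_g = 679.4 Ω.
Fractional drop under load = R_th/(R_th + R_L) = 679.4 / (679.4 + 13100) = 0.04931.
So the output falls by 4.93 %.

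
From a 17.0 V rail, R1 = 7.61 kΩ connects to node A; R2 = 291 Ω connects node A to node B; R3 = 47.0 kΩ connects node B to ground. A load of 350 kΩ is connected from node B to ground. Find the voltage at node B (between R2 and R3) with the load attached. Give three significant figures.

V ≈ 14.3 V

At node B, R3 is in parallel with the load: R3‖R_L = 41440 Ω.
Below node A the resistance is R2 + (R3‖R_L) = 41730 Ω, so V_A = 17.0 × 41730/49340 = 14.38 V.
Then V_B = V_A × (R3‖R_L)/(R2 + R3‖R_L) = 14.38 × 41440/41730 = 14.3 V.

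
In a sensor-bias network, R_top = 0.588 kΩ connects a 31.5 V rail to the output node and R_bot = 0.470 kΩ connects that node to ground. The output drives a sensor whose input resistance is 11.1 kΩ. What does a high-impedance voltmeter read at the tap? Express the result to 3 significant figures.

V_out ≈ 13.7 V

The load sits in parallel with R_bot: R_bot‖R_L = (470 × 11100) / (470 + 11100) = 450.9 Ω.
V_out = 31.5 × 450.9 / (588 + 450.9) = 31.5 × 450.9/1039 = 13.7 V.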